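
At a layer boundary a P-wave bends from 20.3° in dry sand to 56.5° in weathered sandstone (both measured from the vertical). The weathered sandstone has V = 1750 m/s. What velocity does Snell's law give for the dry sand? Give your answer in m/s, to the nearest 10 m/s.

730 m/s

Snell's law: sin 20.3°/V₁ = sin 56.5°/V₂.
V₁ = V₂·sin 20.3°/sin 56.5° = 1750 × 0.4160 = 728.08 m/s.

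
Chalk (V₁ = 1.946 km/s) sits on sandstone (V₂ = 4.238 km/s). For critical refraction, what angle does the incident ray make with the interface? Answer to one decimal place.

62.7°

Critical incidence: sin θ_c = V₁/V₂ = 1.946/4.238 = 0.4592.
θ_c = arcsin 0.4592 = 27.33°.
Measured from the interface: 90° − 27.33° = 62.67°.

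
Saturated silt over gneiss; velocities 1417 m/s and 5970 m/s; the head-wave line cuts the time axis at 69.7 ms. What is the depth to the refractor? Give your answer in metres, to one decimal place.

50.8 m

h = tᵢ·V₁·V₂ / (2·√(V₂²−V₁²)).
√(V₂²−V₁²) = √(5970² − 1417²) = 5799.4 m/s.
h = 0.0697 s × 1417 × 5970 / (2 × 5799.4) = 50.84 m.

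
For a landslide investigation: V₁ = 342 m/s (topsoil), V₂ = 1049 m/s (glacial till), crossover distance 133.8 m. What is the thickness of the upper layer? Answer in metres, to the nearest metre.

48 m

x_cross = 2h·√((V₂+V₁)/(V₂−V₁)) → h = x_cross / (2·√((V₂+V₁)/(V₂−V₁))).
√((V₂+V₁)/(V₂−V₁)) = √((1049+342)/(1049−342)) = 1.4027.
h = 133.8 / (2·1.4027) = 47.69 m.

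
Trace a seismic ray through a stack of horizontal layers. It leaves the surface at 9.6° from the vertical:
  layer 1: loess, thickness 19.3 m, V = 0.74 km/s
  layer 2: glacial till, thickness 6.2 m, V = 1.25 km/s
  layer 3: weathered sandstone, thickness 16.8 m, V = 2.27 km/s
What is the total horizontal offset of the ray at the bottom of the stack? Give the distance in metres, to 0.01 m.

15.09 m

p = sin θ₁/V₁ = sin 9.6°/0.74 = 2.2536e-01 s/km is conserved through the stack.
Layer 1: θ = 9.60°; offset = 19.3·tan 9.60° = 3.2644 m.
Layer 2: sin θ = p·1.25 = 0.2817 → θ = 16.36°; offset = 6.2·tan 16.36° = 1.8203 m.
Layer 3: sin θ = p·2.27 = 0.5116 → θ = 30.77°; offset = 16.8·tan 30.77° = 10.0024 m.
Σ offsets = 15.0870 m.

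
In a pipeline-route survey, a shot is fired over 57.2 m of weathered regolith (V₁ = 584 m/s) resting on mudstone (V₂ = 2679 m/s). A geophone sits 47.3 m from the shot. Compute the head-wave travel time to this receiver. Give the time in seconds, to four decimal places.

θ_c = arcsin(V₁/V₂) = arcsin(584/2679) = 12.59°, cos θ_c = 0.9760.
Intercept time tᵢ = 2h cos θ_c / V₁ = 2·57.2·0.9760/584 = 0.19118 s.
t = x/V₂ + tᵢ = 47.3/2679 + 0.19118 = 0.20884 s.

0.2088 s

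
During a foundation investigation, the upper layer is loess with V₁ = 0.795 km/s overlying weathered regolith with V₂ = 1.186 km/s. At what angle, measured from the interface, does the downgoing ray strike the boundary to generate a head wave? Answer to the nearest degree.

At critical incidence the refracted ray runs along the interface (θ₂ = 90°), so sin θ_c = V₁/V₂.
θ_c = arcsin(0.795/1.186) = arcsin 0.6703 = 42.09°.
Measured from the interface: 90° − 42.09° = 47.91°.

48°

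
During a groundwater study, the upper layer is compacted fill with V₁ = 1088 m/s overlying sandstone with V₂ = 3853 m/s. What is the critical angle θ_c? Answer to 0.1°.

16.4°

At critical incidence the refracted ray runs along the interface (θ₂ = 90°), so sin θ_c = V₁/V₂.
θ_c = arcsin(1088/3853) = arcsin 0.2824 = 16.40°.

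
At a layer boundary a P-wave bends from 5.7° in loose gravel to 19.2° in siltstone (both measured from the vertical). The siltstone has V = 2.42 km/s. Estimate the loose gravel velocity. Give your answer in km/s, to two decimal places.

Snell's law: sin 5.7°/V₁ = sin 19.2°/V₂.
V₁ = V₂·sin 5.7°/sin 19.2° = 2.42 × 0.3020 = 0.73 km/s.

0.73 km/s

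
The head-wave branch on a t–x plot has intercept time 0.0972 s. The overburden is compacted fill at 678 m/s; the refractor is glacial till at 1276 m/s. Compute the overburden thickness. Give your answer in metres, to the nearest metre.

39 m

h = tᵢ·V₁·V₂ / (2·√(V₂²−V₁²)).
√(V₂²−V₁²) = √(1276² − 678²) = 1081.0 m/s.
h = 0.0972 s × 678 × 1276 / (2 × 1081.0) = 38.90 m.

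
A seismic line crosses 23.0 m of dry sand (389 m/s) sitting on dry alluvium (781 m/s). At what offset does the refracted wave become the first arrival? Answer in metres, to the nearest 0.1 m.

79.5 m

θ_c = arcsin(389/781) = 29.87°, so cos θ_c = 0.8671 and tᵢ = 2h cos θ_c/V₁ = 0.1025 s.
At crossover x/V₁ = x/V₂ + tᵢ ⇒ x = tᵢ/(1/V₁ − 1/V₂) = 0.10254/(2.5707e-03 − 1.2804e-03) = 79.47 m.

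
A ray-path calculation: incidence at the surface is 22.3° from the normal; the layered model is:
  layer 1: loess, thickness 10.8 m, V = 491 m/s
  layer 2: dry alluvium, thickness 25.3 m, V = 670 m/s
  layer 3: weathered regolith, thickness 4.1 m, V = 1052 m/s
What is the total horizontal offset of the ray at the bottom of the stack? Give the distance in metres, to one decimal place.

25.5 m

Ray parameter p = sin 22.3° / 491 m/s = 7.7282e-04 s/m.
Layer 1: θ = 22.30°; offset = 10.8·tan 22.30° = 4.429 m.
Layer 2: sin θ = p·670 = 0.5178 → θ = 31.18°; offset = 25.3·tan 31.18° = 15.313 m.
Layer 3: sin θ = p·1052 = 0.8130 → θ = 54.39°; offset = 4.1·tan 54.39° = 5.725 m.
Total horizontal offset = 25.467 m.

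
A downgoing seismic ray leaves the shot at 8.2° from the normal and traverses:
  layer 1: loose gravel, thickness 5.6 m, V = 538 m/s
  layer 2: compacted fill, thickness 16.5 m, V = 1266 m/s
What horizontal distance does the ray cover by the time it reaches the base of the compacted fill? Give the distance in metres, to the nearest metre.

Apply Snell's law at each interface; in layer i the horizontal offset is hᵢ·tan θᵢ.
Layer 1: θ = 8.20°; offset = 5.6·tan 8.20° = 0.807 m.
Layer 2: sin θ = 1266·sin 8.2°/538 = 0.3356, θ = 19.61°; offset = 16.5·tan 19.61° = 5.879 m.
Total horizontal offset = 6.686 m.

7 m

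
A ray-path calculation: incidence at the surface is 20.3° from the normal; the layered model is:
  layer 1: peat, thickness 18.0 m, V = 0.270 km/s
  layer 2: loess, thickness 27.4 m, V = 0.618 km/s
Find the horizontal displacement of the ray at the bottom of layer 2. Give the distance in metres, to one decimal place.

Apply Snell's law at each interface; in layer i the horizontal offset is hᵢ·tan θᵢ.
Layer 1: θ = 20.30°; offset = 18.0·tan 20.30° = 6.658 m.
Layer 2: sin θ = 0.618·sin 20.3°/0.270 = 0.7941, θ = 52.57°; offset = 27.4·tan 52.57° = 35.799 m.
Σ offsets = 42.457 m.

42.5 m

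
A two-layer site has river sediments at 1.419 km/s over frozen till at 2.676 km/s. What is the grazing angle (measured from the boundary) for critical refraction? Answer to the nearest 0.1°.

58.0°

Critical incidence: sin θ_c = V₁/V₂ = 1.419/2.676 = 0.5303.
θ_c = arcsin 0.5303 = 32.02°.
Measured from the interface: 90° − 32.02° = 57.98°.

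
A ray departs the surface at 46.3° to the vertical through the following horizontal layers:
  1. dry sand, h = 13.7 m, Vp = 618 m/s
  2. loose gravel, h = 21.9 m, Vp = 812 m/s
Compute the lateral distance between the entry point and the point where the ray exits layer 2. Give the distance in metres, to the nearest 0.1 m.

80.9 m

Apply Snell's law at each interface; in layer i the horizontal offset is hᵢ·tan θᵢ.
Layer 1: θ = 46.30°; offset = 13.7·tan 46.30° = 14.336 m.
Layer 2: sin θ = 812·sin 46.3°/618 = 0.9499, θ = 71.79°; offset = 21.9·tan 71.79° = 66.570 m.
Σ offsets = 80.907 m.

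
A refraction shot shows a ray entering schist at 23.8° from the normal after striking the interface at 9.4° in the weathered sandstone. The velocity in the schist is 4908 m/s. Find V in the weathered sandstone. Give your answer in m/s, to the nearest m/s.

1986 m/s

sin 9.4° = 0.1633; sin 23.8° = 0.4035.
V₁ = V₂·(sin θ₁/sin θ₂) = 4908·(0.1633/0.4035) = 1986.40 m/s.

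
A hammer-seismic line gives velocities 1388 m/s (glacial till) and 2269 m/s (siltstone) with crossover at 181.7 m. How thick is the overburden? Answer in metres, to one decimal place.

44.6 m

x_cross = 2h·√((V₂+V₁)/(V₂−V₁)) → h = x_cross / (2·√((V₂+V₁)/(V₂−V₁))).
√((V₂+V₁)/(V₂−V₁)) = √((2269+1388)/(2269−1388)) = 2.0374.
h = 181.7 / (2·2.0374) = 44.59 m.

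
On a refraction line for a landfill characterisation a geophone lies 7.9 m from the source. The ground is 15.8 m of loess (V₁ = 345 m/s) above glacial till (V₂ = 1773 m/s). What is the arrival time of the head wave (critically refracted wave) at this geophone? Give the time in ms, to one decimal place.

θ_c = arcsin(V₁/V₂) = arcsin(345/1773) = 11.22°, cos θ_c = 0.9809.
Intercept time tᵢ = 2h cos θ_c / V₁ = 2·15.8·0.9809/345 = 0.08984 s.
t = x/V₂ + tᵢ = 7.9/1773 + 0.08984 = 0.09430 s.

94.3 ms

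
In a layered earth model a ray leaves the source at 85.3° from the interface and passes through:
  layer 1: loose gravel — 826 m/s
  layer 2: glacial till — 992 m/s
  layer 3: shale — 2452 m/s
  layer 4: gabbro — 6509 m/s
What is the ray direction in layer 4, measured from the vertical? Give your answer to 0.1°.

From the normal: θ₁ = 90° − 85.3° = 4.7°.
Snell's law across each interface conserves sin θ / V, so sin θ_4 = V_4·sin θ₁/V₁.
sin θ_4 = 6509 × sin 4.7° / 826 = 0.6457.
θ_4 = arcsin 0.6457 = 40.22°.

40.2°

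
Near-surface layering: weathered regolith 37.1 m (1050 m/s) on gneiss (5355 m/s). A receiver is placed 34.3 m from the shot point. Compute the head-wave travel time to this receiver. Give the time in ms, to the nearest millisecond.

θ_c = arcsin(V₁/V₂) = arcsin(1050/5355) = 11.31°, cos θ_c = 0.9806.
Intercept time tᵢ = 2h cos θ_c / V₁ = 2·37.1·0.9806/1050 = 0.06929 s.
t = x/V₂ + tᵢ = 34.3/5355 + 0.06929 = 0.07570 s.

76 ms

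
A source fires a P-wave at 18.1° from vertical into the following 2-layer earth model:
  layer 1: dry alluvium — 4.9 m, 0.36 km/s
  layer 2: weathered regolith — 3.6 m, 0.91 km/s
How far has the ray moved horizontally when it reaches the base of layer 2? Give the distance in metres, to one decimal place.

p = sin θ₁/V₁ = sin 18.1°/0.36 = 8.6299e-01 s/km is conserved through the stack.
Layer 1: θ = 18.10°; offset = 4.9·tan 18.10° = 1.602 m.
Layer 2: sin θ = p·0.91 = 0.7853 → θ = 51.75°; offset = 3.6·tan 51.75° = 4.567 m.
Σ offsets = 6.168 m.

6.2 m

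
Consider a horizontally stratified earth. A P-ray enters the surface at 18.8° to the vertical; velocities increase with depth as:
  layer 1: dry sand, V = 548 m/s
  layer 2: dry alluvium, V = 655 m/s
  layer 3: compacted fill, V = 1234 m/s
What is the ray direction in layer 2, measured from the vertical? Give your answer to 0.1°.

22.7°

Ray parameter p = sin 18.8° / 548 = 5.8808e-04 s/m.
sin θ_2 = p·V_2 = 5.8808e-04 × 655 = 0.3852.
θ_2 = 22.66° from the vertical.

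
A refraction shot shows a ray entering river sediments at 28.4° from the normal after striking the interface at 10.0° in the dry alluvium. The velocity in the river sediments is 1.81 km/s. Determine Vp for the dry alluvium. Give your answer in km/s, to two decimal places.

Snell's law: sin 10.0°/V₁ = sin 28.4°/V₂.
V₁ = V₂·sin 10.0°/sin 28.4° = 1.81 × 0.3651 = 0.66 km/s.

0.66 km/s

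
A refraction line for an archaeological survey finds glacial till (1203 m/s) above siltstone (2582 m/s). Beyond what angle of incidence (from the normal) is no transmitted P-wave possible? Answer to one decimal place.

Critical incidence: sin θ_c = V₁/V₂ = 1203/2582 = 0.4659.
θ_c = arcsin 0.4659 = 27.77°.

27.8°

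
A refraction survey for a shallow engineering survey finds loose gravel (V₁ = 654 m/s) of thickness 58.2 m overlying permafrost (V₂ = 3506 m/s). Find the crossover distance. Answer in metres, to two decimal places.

140.58 m

x_cross = 2h·√((V₂+V₁)/(V₂−V₁)).
(V₂+V₁)/(V₂−V₁) = (3506+654)/(3506−654) = 1.4586; √ = 1.2077.
x_cross = 2·58.2·1.2077 = 140.58 m.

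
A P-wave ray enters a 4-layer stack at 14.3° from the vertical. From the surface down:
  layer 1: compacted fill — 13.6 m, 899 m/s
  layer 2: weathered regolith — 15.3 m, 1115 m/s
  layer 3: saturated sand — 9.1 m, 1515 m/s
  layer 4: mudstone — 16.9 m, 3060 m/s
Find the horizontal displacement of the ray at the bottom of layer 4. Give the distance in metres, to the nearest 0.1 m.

38.8 m

p = sin θ₁/V₁ = sin 14.3°/899 = 2.7475e-04 s/m is conserved through the stack.
Layer 1: θ = 14.30°; offset = 13.6·tan 14.30° = 3.467 m.
Layer 2: sin θ = p·1115 = 0.3063 → θ = 17.84°; offset = 15.3·tan 17.84° = 4.924 m.
Layer 3: sin θ = p·1515 = 0.4162 → θ = 24.60°; offset = 9.1·tan 24.60° = 4.166 m.
Layer 4: sin θ = p·3060 = 0.8407 → θ = 57.22°; offset = 16.9·tan 57.22° = 26.241 m.
Σ offsets = 38.797 m.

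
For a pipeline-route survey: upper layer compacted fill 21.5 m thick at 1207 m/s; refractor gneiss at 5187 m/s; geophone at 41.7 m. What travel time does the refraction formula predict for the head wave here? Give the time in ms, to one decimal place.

42.7 ms

t = x/V₂ + 2h·√(V₂²−V₁²)/(V₁V₂).
√(V₂²−V₁²) = √(5187²−1207²) = 5044.6 m/s; delay term = 2·21.5·5044.6/(1207·5187) = 0.03465 s.
t = 41.7/5187 + 0.03465 = 0.04269 s.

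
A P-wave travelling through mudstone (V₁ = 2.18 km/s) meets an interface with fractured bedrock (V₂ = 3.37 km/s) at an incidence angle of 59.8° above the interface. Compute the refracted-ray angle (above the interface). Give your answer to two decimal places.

Angle from the normal: 90° − 59.8° = 30.2°.
Snell's law: sin θ₂ = (V₂/V₁)·sin θ₁ = (3.37/2.18)·sin 30.2° = 0.7776.
θ₂ = sin⁻¹(0.7776) = 51.04° (from vertical).
From the interface: 90° − 51.04° = 38.96°.

38.96°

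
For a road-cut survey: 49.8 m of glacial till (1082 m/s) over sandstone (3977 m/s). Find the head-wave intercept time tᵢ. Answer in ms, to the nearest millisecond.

89 ms

θ_c = arcsin(V₁/V₂) = arcsin(1082/3977) = 15.79°; cos θ_c = 0.9623.
tᵢ = 2h·cos θ_c / V₁ = 2·49.8·0.9623 / 1082 = 0.08858 s.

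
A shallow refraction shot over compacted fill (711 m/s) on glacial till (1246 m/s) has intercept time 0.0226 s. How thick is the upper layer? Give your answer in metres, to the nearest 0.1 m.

9.8 m

θ_c = arcsin(711/1246) = 34.79°; cos θ_c = 0.8212.
tᵢ = 2h cos θ_c/V₁ ⇒ h = tᵢ·V₁/(2 cos θ_c) = 0.0226·711/(2·0.8212) = 9.78 m.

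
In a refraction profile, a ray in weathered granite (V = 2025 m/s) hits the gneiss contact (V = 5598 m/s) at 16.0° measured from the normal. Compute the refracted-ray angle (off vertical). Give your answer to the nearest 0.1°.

sin θ₁/V₁ = sin θ₂/V₂ ⇒ sin θ₂ = 5598·sin 16.0°/2025 = 5598·0.2756/2025 = 0.7620.
θ₂ = arcsin 0.7620 = 49.64° from the normal.

49.6°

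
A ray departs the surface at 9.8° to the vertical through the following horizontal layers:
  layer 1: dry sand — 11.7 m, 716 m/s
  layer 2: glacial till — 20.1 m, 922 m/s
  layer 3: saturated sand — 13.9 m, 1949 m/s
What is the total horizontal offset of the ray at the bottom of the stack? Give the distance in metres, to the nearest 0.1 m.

Ray parameter p = sin 9.8° / 716 m/s = 2.3772e-04 s/m.
Layer 1: θ = 9.80°; offset = 11.7·tan 9.80° = 2.021 m.
Layer 2: sin θ = p·922 = 0.2192 → θ = 12.66°; offset = 20.1·tan 12.66° = 4.515 m.
Layer 3: sin θ = p·1949 = 0.4633 → θ = 27.60°; offset = 13.9·tan 27.60° = 7.267 m.
Summing the layer offsets gives 13.804 m.

13.8 m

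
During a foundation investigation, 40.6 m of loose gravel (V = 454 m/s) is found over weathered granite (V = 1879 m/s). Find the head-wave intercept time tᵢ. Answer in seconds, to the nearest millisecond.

θ_c = arcsin(V₁/V₂) = arcsin(454/1879) = 13.98°; cos θ_c = 0.9704.
tᵢ = 2h·cos θ_c / V₁ = 2·40.6·0.9704 / 454 = 0.17356 s.

0.174 s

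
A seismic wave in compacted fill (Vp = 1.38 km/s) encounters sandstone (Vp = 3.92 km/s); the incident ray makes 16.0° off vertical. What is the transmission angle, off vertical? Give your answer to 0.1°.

Snell's law: sin θ₂ = (V₂/V₁)·sin θ₁ = (3.92/1.38)·sin 16.0° = 0.7830.
θ₂ = sin⁻¹(0.7830) = 51.53° (from vertical).

51.5°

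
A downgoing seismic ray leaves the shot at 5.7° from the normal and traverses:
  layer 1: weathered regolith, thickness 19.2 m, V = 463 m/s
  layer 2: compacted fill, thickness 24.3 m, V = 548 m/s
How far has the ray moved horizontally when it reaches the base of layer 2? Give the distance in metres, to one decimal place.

Ray parameter p = sin 5.7° / 463 m/s = 2.1451e-04 s/m.
Layer 1: θ = 5.70°; offset = 19.2·tan 5.70° = 1.916 m.
Layer 2: sin θ = p·548 = 0.1176 → θ = 6.75°; offset = 24.3·tan 6.75° = 2.876 m.
Summing the layer offsets gives 4.793 m.

4.8 m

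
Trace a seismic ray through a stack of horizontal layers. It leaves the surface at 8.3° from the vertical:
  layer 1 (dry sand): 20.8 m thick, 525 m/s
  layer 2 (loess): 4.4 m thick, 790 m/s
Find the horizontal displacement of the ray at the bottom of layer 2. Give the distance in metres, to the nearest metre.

p = sin θ₁/V₁ = sin 8.3°/525 = 2.7496e-04 s/m is conserved through the stack.
Layer 1: θ = 8.30°; offset = 20.8·tan 8.30° = 3.034 m.
Layer 2: sin θ = p·790 = 0.2172 → θ = 12.55°; offset = 4.4·tan 12.55° = 0.979 m.
Σ offsets = 4.014 m.

4 m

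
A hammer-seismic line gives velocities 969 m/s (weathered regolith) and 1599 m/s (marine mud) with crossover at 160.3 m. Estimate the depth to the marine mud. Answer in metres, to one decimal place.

x_cross = 2h·√((V₂+V₁)/(V₂−V₁)) → h = x_cross / (2·√((V₂+V₁)/(V₂−V₁))).
√((V₂+V₁)/(V₂−V₁)) = √((1599+969)/(1599−969)) = 2.0190.
h = 160.3 / (2·2.0190) = 39.70 m.

39.7 m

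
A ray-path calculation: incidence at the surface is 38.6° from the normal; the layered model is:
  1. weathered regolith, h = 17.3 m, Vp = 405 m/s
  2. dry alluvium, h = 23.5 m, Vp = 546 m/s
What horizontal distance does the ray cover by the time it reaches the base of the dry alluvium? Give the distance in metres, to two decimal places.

50.35 m

Apply Snell's law at each interface; in layer i the horizontal offset is hᵢ·tan θᵢ.
Layer 1: θ = 38.60°; offset = 17.3·tan 38.60° = 13.8104 m.
Layer 2: sin θ = 546·sin 38.6°/405 = 0.8411, θ = 57.25°; offset = 23.5·tan 57.25° = 36.5412 m.
Summing the layer offsets gives 50.3517 m.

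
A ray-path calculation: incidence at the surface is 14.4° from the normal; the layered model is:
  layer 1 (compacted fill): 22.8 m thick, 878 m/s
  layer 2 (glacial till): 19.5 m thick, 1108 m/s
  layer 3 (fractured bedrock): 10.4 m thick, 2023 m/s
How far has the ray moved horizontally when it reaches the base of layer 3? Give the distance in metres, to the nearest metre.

Apply Snell's law at each interface; in layer i the horizontal offset is hᵢ·tan θᵢ.
Layer 1: θ = 14.40°; offset = 22.8·tan 14.40° = 5.854 m.
Layer 2: sin θ = 1108·sin 14.4°/878 = 0.3138, θ = 18.29°; offset = 19.5·tan 18.29° = 6.445 m.
Layer 3: sin θ = 2023·sin 14.4°/878 = 0.5730, θ = 34.96°; offset = 10.4·tan 34.96° = 7.271 m.
Summing the layer offsets gives 19.571 m.

20 m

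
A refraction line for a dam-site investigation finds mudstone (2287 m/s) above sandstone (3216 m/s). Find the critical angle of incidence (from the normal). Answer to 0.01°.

Critical incidence: sin θ_c = V₁/V₂ = 2287/3216 = 0.7111.
θ_c = arcsin 0.7111 = 45.33°.

45.33°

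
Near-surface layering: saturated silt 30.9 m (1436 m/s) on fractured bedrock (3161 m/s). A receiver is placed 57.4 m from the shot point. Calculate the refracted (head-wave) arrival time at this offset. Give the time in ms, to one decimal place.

56.5 ms

θ_c = arcsin(V₁/V₂) = arcsin(1436/3161) = 27.02°, cos θ_c = 0.8909.
Intercept time tᵢ = 2h cos θ_c / V₁ = 2·30.9·0.8909/1436 = 0.03834 s.
t = x/V₂ + tᵢ = 57.4/3161 + 0.03834 = 0.05650 s.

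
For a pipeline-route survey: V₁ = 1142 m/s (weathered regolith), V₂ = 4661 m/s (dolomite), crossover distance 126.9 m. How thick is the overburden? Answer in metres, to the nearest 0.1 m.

x_cross = 2h·√((V₂+V₁)/(V₂−V₁)) → h = x_cross / (2·√((V₂+V₁)/(V₂−V₁))).
√((V₂+V₁)/(V₂−V₁)) = √((4661+1142)/(4661−1142)) = 1.2842.
h = 126.9 / (2·1.2842) = 49.41 m.

49.4 m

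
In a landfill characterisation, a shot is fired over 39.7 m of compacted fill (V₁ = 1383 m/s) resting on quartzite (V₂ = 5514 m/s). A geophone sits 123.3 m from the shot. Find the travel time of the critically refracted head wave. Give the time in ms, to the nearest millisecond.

78 ms

θ_c = arcsin(V₁/V₂) = arcsin(1383/5514) = 14.53°, cos θ_c = 0.9680.
Intercept time tᵢ = 2h cos θ_c / V₁ = 2·39.7·0.9680/1383 = 0.05558 s.
t = x/V₂ + tᵢ = 123.3/5514 + 0.05558 = 0.07794 s.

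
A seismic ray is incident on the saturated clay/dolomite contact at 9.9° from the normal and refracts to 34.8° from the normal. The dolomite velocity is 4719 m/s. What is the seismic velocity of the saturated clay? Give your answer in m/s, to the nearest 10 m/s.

Snell's law: sin 9.9°/V₁ = sin 34.8°/V₂.
V₁ = V₂·sin 9.9°/sin 34.8° = 4719 × 0.3013 = 1421.61 m/s.

1420 m/s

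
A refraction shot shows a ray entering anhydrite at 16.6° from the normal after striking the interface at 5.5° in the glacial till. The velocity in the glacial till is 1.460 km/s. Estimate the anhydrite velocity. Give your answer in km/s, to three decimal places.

Snell's law: sin 5.5°/V₁ = sin 16.6°/V₂.
V₂ = V₁·sin 16.6°/sin 5.5° = 1.460 × 2.9807 = 4.352 km/s.

4.352 km/s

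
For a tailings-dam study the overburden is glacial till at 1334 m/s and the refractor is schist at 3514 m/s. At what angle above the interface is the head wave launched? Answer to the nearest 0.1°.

Critical incidence: sin θ_c = V₁/V₂ = 1334/3514 = 0.3796.
θ_c = arcsin 0.3796 = 22.31°.
Measured from the interface: 90° − 22.31° = 67.69°.

67.7°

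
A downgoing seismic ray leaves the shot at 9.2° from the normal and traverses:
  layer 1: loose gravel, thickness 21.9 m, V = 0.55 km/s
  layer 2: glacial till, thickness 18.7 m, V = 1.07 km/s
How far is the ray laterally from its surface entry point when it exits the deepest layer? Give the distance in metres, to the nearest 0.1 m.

9.7 m

p = sin θ₁/V₁ = sin 9.2°/0.55 = 2.9069e-01 s/km is conserved through the stack.
Layer 1: θ = 9.20°; offset = 21.9·tan 9.20° = 3.547 m.
Layer 2: sin θ = p·1.07 = 0.3110 → θ = 18.12°; offset = 18.7·tan 18.12° = 6.120 m.
Summing the layer offsets gives 9.667 m.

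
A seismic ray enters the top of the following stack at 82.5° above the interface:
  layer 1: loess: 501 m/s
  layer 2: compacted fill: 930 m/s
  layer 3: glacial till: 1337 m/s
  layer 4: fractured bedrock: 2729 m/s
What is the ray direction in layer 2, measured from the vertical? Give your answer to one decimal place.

14.0°

From the normal: θ₁ = 90° − 82.5° = 7.5°.
Ray parameter p = sin 7.5° / 501 = 2.6053e-04 s/m.
sin θ_2 = p·V_2 = 2.6053e-04 × 930 = 0.2423.
θ_2 = 14.02° from the vertical.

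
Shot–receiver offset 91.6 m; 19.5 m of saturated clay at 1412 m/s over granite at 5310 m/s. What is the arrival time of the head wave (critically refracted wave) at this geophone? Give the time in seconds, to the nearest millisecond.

t = x/V₂ + 2h·√(V₂²−V₁²)/(V₁V₂).
√(V₂²−V₁²) = √(5310²−1412²) = 5118.8 m/s; delay term = 2·19.5·5118.8/(1412·5310) = 0.02663 s.
t = 91.6/5310 + 0.02663 = 0.04388 s.

0.044 s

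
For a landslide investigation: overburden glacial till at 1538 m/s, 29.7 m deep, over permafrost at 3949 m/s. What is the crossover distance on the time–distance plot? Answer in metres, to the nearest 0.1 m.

89.6 m

θ_c = arcsin(1538/3949) = 22.92°, so cos θ_c = 0.9210 and tᵢ = 2h cos θ_c/V₁ = 0.0356 s.
At crossover x/V₁ = x/V₂ + tᵢ ⇒ x = tᵢ/(1/V₁ − 1/V₂) = 0.03557/(6.5020e-04 − 2.5323e-04) = 89.61 m.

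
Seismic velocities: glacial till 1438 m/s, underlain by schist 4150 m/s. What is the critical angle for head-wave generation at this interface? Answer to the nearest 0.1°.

At critical incidence the refracted ray runs along the interface (θ₂ = 90°), so sin θ_c = V₁/V₂.
θ_c = arcsin(1438/4150) = arcsin 0.3465 = 20.27°.

20.3°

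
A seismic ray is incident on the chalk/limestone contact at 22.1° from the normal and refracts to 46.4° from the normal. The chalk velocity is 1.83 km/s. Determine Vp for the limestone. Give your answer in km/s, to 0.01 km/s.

3.52 km/s

Snell's law: sin 22.1°/V₁ = sin 46.4°/V₂.
V₂ = V₁·sin 46.4°/sin 22.1° = 1.83 × 1.9248 = 3.52 km/s.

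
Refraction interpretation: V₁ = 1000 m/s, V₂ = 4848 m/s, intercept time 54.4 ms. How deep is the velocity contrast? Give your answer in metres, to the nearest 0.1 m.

θ_c = arcsin(1000/4848) = 11.90°; cos θ_c = 0.9785.
tᵢ = 2h cos θ_c/V₁ ⇒ h = tᵢ·V₁/(2 cos θ_c) = 0.0544·1000/(2·0.9785) = 27.80 m.

27.8 m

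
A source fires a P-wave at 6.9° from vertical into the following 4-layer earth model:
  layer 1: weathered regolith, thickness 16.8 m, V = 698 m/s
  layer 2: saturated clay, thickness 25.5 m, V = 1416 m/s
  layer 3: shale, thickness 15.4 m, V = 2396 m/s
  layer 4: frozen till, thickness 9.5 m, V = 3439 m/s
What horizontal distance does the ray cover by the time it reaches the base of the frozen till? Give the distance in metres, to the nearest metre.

Ray parameter p = sin 6.9° / 698 m/s = 1.7212e-04 s/m.
Layer 1: θ = 6.90°; offset = 16.8·tan 6.90° = 2.033 m.
Layer 2: sin θ = p·1416 = 0.2437 → θ = 14.11°; offset = 25.5·tan 14.11° = 6.408 m.
Layer 3: sin θ = p·2396 = 0.4124 → θ = 24.36°; offset = 15.4·tan 24.36° = 6.971 m.
Layer 4: sin θ = p·3439 = 0.5919 → θ = 36.29°; offset = 9.5·tan 36.29° = 6.977 m.
Σ offsets = 22.389 m.

22 m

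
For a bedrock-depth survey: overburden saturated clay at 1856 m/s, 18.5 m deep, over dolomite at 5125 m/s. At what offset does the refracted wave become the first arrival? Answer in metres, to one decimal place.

θ_c = arcsin(1856/5125) = 21.23°, so cos θ_c = 0.9321 and tᵢ = 2h cos θ_c/V₁ = 0.0186 s.
At crossover x/V₁ = x/V₂ + tᵢ ⇒ x = tᵢ/(1/V₁ − 1/V₂) = 0.01858/(5.3879e-04 − 1.9512e-04) = 54.07 m.

54.1 m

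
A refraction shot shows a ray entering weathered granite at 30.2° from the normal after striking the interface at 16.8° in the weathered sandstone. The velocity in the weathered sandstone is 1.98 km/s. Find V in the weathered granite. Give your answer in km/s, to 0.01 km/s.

sin 16.8° = 0.2890; sin 30.2° = 0.5030.
V₂ = V₁·(sin θ₂/sin θ₁) = 1.98·(0.5030/0.2890) = 3.45 km/s.

3.45 km/s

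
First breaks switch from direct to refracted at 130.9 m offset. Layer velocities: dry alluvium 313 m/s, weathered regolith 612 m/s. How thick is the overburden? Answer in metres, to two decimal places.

h = (x_cross/2)·√((V₂−V₁)/(V₂+V₁)).
(V₂−V₁)/(V₂+V₁) = (612−313)/(612+313) = 0.3232; √ = 0.5685.
h = (130.9/2)·0.5685 = 37.21 m.

37.21 m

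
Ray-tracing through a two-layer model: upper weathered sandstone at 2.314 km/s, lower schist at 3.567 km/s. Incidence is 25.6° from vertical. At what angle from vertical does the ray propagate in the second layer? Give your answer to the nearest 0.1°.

sin θ₁/V₁ = sin θ₂/V₂ ⇒ sin θ₂ = 3.567·sin 25.6°/2.314 = 3.567·0.4321/2.314 = 0.6661.
θ₂ = sin⁻¹(0.6661) = 41.76° (from vertical).

41.8°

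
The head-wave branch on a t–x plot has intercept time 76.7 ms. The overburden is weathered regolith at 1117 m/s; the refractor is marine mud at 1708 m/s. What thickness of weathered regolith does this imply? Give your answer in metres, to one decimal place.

θ_c = arcsin(1117/1708) = 40.84°; cos θ_c = 0.7565.
tᵢ = 2h cos θ_c/V₁ ⇒ h = tᵢ·V₁/(2 cos θ_c) = 0.0767·1117/(2·0.7565) = 56.62 m.

56.6 m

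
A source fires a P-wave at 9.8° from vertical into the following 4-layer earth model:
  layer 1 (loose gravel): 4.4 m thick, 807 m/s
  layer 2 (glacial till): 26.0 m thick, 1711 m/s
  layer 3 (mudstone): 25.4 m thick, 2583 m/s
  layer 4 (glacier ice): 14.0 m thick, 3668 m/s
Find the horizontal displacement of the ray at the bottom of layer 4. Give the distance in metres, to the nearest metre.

Apply Snell's law at each interface; in layer i the horizontal offset is hᵢ·tan θᵢ.
Layer 1: θ = 9.80°; offset = 4.4·tan 9.80° = 0.760 m.
Layer 2: sin θ = 1711·sin 9.8°/807 = 0.3609, θ = 21.15°; offset = 26.0·tan 21.15° = 10.061 m.
Layer 3: sin θ = 2583·sin 9.8°/807 = 0.5448, θ = 33.01°; offset = 25.4·tan 33.01° = 16.502 m.
Layer 4: sin θ = 3668·sin 9.8°/807 = 0.7736, θ = 50.68°; offset = 14.0·tan 50.68° = 17.094 m.
Summing the layer offsets gives 44.416 m.

44 m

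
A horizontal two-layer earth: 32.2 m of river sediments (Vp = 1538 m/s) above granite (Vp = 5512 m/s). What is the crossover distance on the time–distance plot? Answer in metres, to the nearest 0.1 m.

85.8 m

x_cross = 2h·√((V₂+V₁)/(V₂−V₁)).
(V₂+V₁)/(V₂−V₁) = (5512+1538)/(5512−1538) = 1.7740; √ = 1.3319.
x_cross = 2·32.2·1.3319 = 85.78 m.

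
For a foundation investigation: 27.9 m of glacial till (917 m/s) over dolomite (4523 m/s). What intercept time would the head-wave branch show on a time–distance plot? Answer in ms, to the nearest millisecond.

60 ms

θ_c = arcsin(V₁/V₂) = arcsin(917/4523) = 11.70°; cos θ_c = 0.9792.
tᵢ = 2h·cos θ_c / V₁ = 2·27.9·0.9792 / 917 = 0.05959 s.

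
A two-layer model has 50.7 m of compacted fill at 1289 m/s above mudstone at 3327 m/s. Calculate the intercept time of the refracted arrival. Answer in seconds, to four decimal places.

θ_c = arcsin(V₁/V₂) = arcsin(1289/3327) = 22.80°; cos θ_c = 0.9219.
tᵢ = 2h·cos θ_c / V₁ = 2·50.7·0.9219 / 1289 = 0.07252 s.

0.0725 s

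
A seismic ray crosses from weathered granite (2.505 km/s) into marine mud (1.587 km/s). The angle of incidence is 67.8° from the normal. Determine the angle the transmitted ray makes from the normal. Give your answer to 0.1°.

35.9°

sin θ₁/V₁ = sin θ₂/V₂ ⇒ sin θ₂ = 1.587·sin 67.8°/2.505 = 1.587·0.9259/2.505 = 0.5866.
θ₂ = sin⁻¹(0.5866) = 35.91° (from vertical).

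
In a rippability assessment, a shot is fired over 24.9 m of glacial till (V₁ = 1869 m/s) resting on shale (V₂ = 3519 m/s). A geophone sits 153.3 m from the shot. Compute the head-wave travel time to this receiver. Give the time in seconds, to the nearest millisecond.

t = x/V₂ + 2h·√(V₂²−V₁²)/(V₁V₂).
√(V₂²−V₁²) = √(3519²−1869²) = 2981.6 m/s; delay term = 2·24.9·2981.6/(1869·3519) = 0.02258 s.
t = 153.3/3519 + 0.02258 = 0.06614 s.

0.066 s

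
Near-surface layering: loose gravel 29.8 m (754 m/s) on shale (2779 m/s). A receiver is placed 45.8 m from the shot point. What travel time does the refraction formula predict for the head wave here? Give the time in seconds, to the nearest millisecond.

0.093 s

t = x/V₂ + 2h·√(V₂²−V₁²)/(V₁V₂).
√(V₂²−V₁²) = √(2779²−754²) = 2674.8 m/s; delay term = 2·29.8·2674.8/(754·2779) = 0.07608 s.
t = 45.8/2779 + 0.07608 = 0.09256 s.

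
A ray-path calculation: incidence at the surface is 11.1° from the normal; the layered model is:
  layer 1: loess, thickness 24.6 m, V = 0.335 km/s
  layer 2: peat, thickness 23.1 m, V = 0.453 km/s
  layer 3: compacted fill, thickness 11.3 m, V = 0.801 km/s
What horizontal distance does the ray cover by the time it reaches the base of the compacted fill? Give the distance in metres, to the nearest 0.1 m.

Apply Snell's law at each interface; in layer i the horizontal offset is hᵢ·tan θᵢ.
Layer 1: θ = 11.10°; offset = 24.6·tan 11.10° = 4.826 m.
Layer 2: sin θ = 0.453·sin 11.1°/0.335 = 0.2603, θ = 15.09°; offset = 23.1·tan 15.09° = 6.229 m.
Layer 3: sin θ = 0.801·sin 11.1°/0.335 = 0.4603, θ = 27.41°; offset = 11.3·tan 27.41° = 5.859 m.
Σ offsets = 16.914 m.

16.9 m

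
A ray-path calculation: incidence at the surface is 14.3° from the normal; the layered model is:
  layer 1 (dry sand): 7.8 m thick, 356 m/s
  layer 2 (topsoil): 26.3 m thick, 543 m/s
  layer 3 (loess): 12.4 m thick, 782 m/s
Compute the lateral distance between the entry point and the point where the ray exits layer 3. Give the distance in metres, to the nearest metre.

21 m

Apply Snell's law at each interface; in layer i the horizontal offset is hᵢ·tan θᵢ.
Layer 1: θ = 14.30°; offset = 7.8·tan 14.30° = 1.988 m.
Layer 2: sin θ = 543·sin 14.3°/356 = 0.3767, θ = 22.13°; offset = 26.3·tan 22.13° = 10.696 m.
Layer 3: sin θ = 782·sin 14.3°/356 = 0.5426, θ = 32.86°; offset = 12.4·tan 32.86° = 8.009 m.
Summing the layer offsets gives 20.694 m.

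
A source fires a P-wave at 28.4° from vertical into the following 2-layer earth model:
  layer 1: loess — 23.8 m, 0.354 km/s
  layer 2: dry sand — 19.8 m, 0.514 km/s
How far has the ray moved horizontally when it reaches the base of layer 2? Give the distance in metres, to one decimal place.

Ray parameter p = sin 28.4° / 0.354 km/s = 1.3436e+00 s/km.
Layer 1: θ = 28.40°; offset = 23.8·tan 28.40° = 12.869 m.
Layer 2: sin θ = p·0.514 = 0.6906 → θ = 43.68°; offset = 19.8·tan 43.68° = 18.906 m.
Σ offsets = 31.775 m.

31.8 m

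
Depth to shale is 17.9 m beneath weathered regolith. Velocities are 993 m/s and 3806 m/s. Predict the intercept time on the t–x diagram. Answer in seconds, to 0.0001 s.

0.0348 s

tᵢ = 2h·√(V₂²−V₁²)/(V₁V₂).
√(V₂²−V₁²) = √(3806²−993²) = 3674.2 m/s.
tᵢ = 2·17.9·3674.2/(993·3806) = 0.03480 s.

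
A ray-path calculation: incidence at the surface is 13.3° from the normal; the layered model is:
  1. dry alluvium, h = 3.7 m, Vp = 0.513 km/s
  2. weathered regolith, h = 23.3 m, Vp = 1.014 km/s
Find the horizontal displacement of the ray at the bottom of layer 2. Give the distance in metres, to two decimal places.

Ray parameter p = sin 13.3° / 0.513 km/s = 4.4844e-01 s/km.
Layer 1: θ = 13.30°; offset = 3.7·tan 13.30° = 0.8746 m.
Layer 2: sin θ = p·1.014 = 0.4547 → θ = 27.05°; offset = 23.3·tan 27.05° = 11.8959 m.
Total horizontal offset = 12.7706 m.

12.77 m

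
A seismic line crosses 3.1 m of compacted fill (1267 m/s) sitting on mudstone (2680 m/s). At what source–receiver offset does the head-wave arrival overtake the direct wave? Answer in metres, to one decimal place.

θ_c = arcsin(1267/2680) = 28.21°, so cos θ_c = 0.8812 and tᵢ = 2h cos θ_c/V₁ = 0.0043 s.
At crossover x/V₁ = x/V₂ + tᵢ ⇒ x = tᵢ/(1/V₁ − 1/V₂) = 0.00431/(7.8927e-04 − 3.7313e-04) = 10.36 m.

10.4 m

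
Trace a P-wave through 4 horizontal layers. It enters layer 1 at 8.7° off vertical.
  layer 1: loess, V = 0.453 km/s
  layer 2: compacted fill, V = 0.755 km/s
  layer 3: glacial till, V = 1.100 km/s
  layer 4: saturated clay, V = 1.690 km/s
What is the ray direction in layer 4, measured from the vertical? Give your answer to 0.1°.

34.4°

Ray parameter p = sin 8.7° / 0.453 = 3.3391e-01 s/km.
sin θ_4 = p·V_4 = 3.3391e-01 × 1.690 = 0.5643.
θ_4 = 34.35° from the vertical.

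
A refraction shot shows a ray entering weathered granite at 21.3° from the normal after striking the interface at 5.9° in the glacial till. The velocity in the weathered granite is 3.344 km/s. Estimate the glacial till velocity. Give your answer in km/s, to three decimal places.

0.946 km/s

sin 5.9° = 0.1028; sin 21.3° = 0.3633.
V₁ = V₂·(sin θ₁/sin θ₂) = 3.344·(0.1028/0.3633) = 0.946 km/s.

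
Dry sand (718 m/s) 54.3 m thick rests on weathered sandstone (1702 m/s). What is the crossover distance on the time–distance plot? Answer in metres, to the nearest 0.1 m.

x_cross = 2h·√((V₂+V₁)/(V₂−V₁)).
(V₂+V₁)/(V₂−V₁) = (1702+718)/(1702−718) = 2.4593; √ = 1.5682.
x_cross = 2·54.3·1.5682 = 170.31 m.

170.3 m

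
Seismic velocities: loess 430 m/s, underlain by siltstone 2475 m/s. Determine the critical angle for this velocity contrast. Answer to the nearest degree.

Critical incidence: sin θ_c = V₁/V₂ = 430/2475 = 0.1737.
θ_c = arcsin 0.1737 = 10.01°.

10°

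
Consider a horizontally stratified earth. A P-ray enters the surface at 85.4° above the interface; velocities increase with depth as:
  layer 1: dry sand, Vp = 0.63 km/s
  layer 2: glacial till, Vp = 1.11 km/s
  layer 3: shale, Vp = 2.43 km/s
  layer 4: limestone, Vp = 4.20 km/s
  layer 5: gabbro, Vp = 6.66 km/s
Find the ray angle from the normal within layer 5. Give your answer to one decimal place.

58.0°

From the normal: θ₁ = 90° − 85.4° = 4.6°.
Ray parameter p = sin 4.6° / 0.63 = 1.2730e-01 s/km.
sin θ_5 = p·V_5 = 1.2730e-01 × 6.66 = 0.8478.
θ_5 = arcsin 0.8478 = 57.98°.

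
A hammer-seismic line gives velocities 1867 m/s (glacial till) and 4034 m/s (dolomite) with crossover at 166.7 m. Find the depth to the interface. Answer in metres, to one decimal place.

50.5 m

h = (x_cross/2)·√((V₂−V₁)/(V₂+V₁)).
(V₂−V₁)/(V₂+V₁) = (4034−1867)/(4034+1867) = 0.3672; √ = 0.6060.
h = (166.7/2)·0.6060 = 50.51 m.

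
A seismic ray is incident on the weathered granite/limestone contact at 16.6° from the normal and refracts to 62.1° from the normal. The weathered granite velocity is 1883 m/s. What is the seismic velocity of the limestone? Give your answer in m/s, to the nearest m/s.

sin 16.6° = 0.2857; sin 62.1° = 0.8838.
V₂ = V₁·(sin θ₂/sin θ₁) = 1883·(0.8838/0.2857) = 5824.99 m/s.

5825 m/s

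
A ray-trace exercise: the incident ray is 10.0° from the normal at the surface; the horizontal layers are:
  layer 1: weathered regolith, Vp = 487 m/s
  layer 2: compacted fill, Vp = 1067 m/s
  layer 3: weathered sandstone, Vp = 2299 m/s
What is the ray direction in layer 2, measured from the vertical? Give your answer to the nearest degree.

22°

Ray parameter p = sin 10.0° / 487 = 3.5657e-04 s/m.
sin θ_2 = p·V_2 = 3.5657e-04 × 1067 = 0.3805.
θ_2 = arcsin 0.3805 = 22.36°.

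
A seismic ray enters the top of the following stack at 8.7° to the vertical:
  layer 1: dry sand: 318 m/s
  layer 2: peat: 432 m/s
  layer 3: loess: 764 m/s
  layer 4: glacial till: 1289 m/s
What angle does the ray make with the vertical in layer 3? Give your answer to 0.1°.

Snell's law across each interface conserves sin θ / V, so sin θ_3 = V_3·sin θ₁/V₁.
sin θ_3 = 764 × sin 8.7° / 318 = 0.3634.
θ_3 = 21.31° from the vertical.

21.3°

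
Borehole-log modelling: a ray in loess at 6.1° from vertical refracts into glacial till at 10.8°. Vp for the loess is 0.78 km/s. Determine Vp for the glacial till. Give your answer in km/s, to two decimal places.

Snell's law: sin 6.1°/V₁ = sin 10.8°/V₂.
V₂ = V₁·sin 10.8°/sin 6.1° = 0.78 × 1.7634 = 1.38 km/s.

1.38 km/s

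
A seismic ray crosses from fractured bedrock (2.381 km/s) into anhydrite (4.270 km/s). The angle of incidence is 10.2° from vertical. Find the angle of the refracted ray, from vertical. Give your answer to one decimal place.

18.5°

sin θ₁/V₁ = sin θ₂/V₂ ⇒ sin θ₂ = 4.270·sin 10.2°/2.381 = 4.270·0.1771/2.381 = 0.3176.
θ₂ = arcsin 0.3176 = 18.52° from the normal.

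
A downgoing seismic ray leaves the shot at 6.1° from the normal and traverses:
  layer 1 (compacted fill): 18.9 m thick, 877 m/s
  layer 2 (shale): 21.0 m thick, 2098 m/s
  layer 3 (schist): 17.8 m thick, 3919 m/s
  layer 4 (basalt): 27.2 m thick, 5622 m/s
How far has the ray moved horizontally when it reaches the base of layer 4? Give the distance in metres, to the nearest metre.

42 m

Apply Snell's law at each interface; in layer i the horizontal offset is hᵢ·tan θᵢ.
Layer 1: θ = 6.10°; offset = 18.9·tan 6.10° = 2.020 m.
Layer 2: sin θ = 2098·sin 6.1°/877 = 0.2542, θ = 14.73°; offset = 21.0·tan 14.73° = 5.520 m.
Layer 3: sin θ = 3919·sin 6.1°/877 = 0.4749, θ = 28.35°; offset = 17.8·tan 28.35° = 9.604 m.
Layer 4: sin θ = 5622·sin 6.1°/877 = 0.6812, θ = 42.94°; offset = 27.2·tan 42.94° = 25.309 m.
Total horizontal offset = 42.453 m.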